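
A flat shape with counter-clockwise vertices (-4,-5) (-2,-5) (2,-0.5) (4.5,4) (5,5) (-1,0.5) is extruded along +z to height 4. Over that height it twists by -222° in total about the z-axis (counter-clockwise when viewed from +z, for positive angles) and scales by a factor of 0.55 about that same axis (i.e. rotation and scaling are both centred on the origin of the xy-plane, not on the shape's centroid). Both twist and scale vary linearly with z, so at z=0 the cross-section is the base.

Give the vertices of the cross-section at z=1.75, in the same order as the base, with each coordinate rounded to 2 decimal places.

Cross-section at z=1.75: (-3.59,3.69) (-3.79,2.09) (-0.60,-1.54) (2.74,-3.98) (3.49,-4.48) (0.50,0.75)

t = z/height = 1.75/4 = 0.4375
s = 1 + (scale-1)·z/height = 1 + (0.55-1)·1.75/4 = 0.803125
θ = twist·z/height = -222°·1.75/4 = -97.1250° = -1.695151 rad
cos θ = -0.124034, sin θ = -0.992278 (intermediates below are computed at full precision and shown rounded to 5 d.p.)
v1: (-4,-5) → rotate → (-4.46525,4.58928) → ×s → (-3.58616,3.68577) → (-3.59,3.69)
v2: (-2,-5) → rotate → (-4.71332,2.60473) → ×s → (-3.78539,2.09192) → (-3.79,2.09)
v3: (2,-0.5) → rotate → (-0.74421,-1.92254) → ×s → (-0.59769,-1.54404) → (-0.60,-1.54)
v4: (4.5,4) → rotate → (3.41096,-4.96139) → ×s → (2.73942,-3.98462) → (2.74,-3.98)
v5: (5,5) → rotate → (4.34122,-5.58156) → ×s → (3.48654,-4.48269) → (3.49,-4.48)
v6: (-1,0.5) → rotate → (0.62017,0.93026) → ×s → (0.49808,0.74712) → (0.50,0.75)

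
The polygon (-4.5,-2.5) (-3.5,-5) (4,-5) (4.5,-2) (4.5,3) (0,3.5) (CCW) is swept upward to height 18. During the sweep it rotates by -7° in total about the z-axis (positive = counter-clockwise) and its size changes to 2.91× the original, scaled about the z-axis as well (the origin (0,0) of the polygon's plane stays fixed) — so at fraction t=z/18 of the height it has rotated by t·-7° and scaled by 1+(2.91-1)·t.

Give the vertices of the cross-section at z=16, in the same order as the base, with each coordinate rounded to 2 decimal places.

t = z/height = 16/18 = 0.888889
s = 1 + (scale-1)·z/height = 1 + (2.91-1)·16/18 = 2.697778
θ = twist·z/height = -7°·16/18 = -6.2222° = -0.108598 rad
cos θ = 0.994109, sin θ = -0.108385 (intermediates below are computed at full precision and shown rounded to 5 d.p.)
v1: (-4.5,-2.5) → rotate → (-4.74445,-1.99754) → ×s → (-12.79948,-5.38892) → (-12.80,-5.39)
v2: (-3.5,-5) → rotate → (-4.02131,-4.59120) → ×s → (-10.84859,-12.38603) → (-10.85,-12.39)
v3: (4,-5) → rotate → (3.43451,-5.40408) → ×s → (9.26555,-14.57902) → (9.27,-14.58)
v4: (4.5,-2) → rotate → (4.25672,-2.47595) → ×s → (11.48369,-6.67956) → (11.48,-6.68)
v5: (4.5,3) → rotate → (4.79865,2.49459) → ×s → (12.94568,6.72986) → (12.95,6.73)
v6: (0,3.5) → rotate → (0.37935,3.47938) → ×s → (1.02339,9.38660) → (1.02,9.39)

Cross-section at z=16: (-12.80,-5.39) (-10.85,-12.39) (9.27,-14.58) (11.48,-6.68) (12.95,6.73) (1.02,9.39)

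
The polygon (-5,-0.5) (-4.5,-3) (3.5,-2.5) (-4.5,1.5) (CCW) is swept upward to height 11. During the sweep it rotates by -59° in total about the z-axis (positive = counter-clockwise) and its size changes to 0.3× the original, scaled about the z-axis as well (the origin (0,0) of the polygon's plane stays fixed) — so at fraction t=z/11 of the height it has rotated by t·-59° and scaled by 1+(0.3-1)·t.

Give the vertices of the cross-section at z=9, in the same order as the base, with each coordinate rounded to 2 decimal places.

t = z/height = 9/11 = 0.818182
s = 1 + (scale-1)·z/height = 1 + (0.3-1)·9/11 = 0.427273
θ = twist·z/height = -59°·9/11 = -48.2727° = -0.842518 rad
cos θ = 0.665586, sin θ = -0.746321 (intermediates below are computed at full precision and shown rounded to 5 d.p.)
v1: (-5,-0.5) → rotate → (-3.70109,3.39881) → ×s → (-1.58137,1.45222) → (-1.58,1.45)
v2: (-4.5,-3) → rotate → (-5.23410,1.36169) → ×s → (-2.23639,0.58181) → (-2.24,0.58)
v3: (3.5,-2.5) → rotate → (0.46375,-4.27609) → ×s → (0.19815,-1.82706) → (0.20,-1.83)
v4: (-4.5,1.5) → rotate → (-1.87565,4.35683) → ×s → (-0.80142,1.86155) → (-0.80,1.86)

Cross-section at z=9: (-1.58,1.45) (-2.24,0.58) (0.20,-1.83) (-0.80,1.86)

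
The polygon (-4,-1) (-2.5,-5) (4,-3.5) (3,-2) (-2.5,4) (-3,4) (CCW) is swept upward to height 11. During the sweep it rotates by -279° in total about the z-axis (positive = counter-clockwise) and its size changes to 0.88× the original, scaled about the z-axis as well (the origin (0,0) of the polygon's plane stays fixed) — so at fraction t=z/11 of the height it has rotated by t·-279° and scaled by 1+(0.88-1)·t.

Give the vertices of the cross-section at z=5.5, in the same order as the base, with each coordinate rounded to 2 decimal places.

Cross-section at z=5.5: (2.25,3.16) (-1.27,5.10) (-5.00,0.06) (-3.37,-0.40) (4.23,-1.33) (4.59,-1.03)

t = z/height = 5.5/11 = 0.5
s = 1 + (scale-1)·z/height = 1 + (0.88-1)·5.5/11 = 0.940000
θ = twist·z/height = -279°·5.5/11 = -139.5000° = -2.434734 rad
cos θ = -0.760406, sin θ = -0.649448 (intermediates below are computed at full precision and shown rounded to 5 d.p.)
v1: (-4,-1) → rotate → (2.39218,3.35820) → ×s → (2.24865,3.15671) → (2.25,3.16)
v2: (-2.5,-5) → rotate → (-1.34623,5.42565) → ×s → (-1.26545,5.10011) → (-1.27,5.10)
v3: (4,-3.5) → rotate → (-5.31469,0.06363) → ×s → (-4.99581,0.05981) → (-5.00,0.06)
v4: (3,-2) → rotate → (-3.58011,-0.42753) → ×s → (-3.36531,-0.40188) → (-3.37,-0.40)
v5: (-2.5,4) → rotate → (4.49881,-1.41800) → ×s → (4.22888,-1.33292) → (4.23,-1.33)
v6: (-3,4) → rotate → (4.87901,-1.09328) → ×s → (4.58627,-1.02768) → (4.59,-1.03)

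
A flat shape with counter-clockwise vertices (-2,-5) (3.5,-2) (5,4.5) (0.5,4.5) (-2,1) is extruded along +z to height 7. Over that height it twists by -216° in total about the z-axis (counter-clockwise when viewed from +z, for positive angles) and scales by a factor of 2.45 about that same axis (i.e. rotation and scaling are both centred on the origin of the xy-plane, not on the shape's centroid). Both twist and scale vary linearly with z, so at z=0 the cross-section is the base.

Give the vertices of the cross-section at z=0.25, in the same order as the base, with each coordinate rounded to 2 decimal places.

t = z/height = 0.25/7 = 0.0357143
s = 1 + (scale-1)·z/height = 1 + (2.45-1)·0.25/7 = 1.051786
θ = twist·z/height = -216°·0.25/7 = -7.7143° = -0.134640 rad
cos θ = 0.990950, sin θ = -0.134233 (intermediates below are computed at full precision and shown rounded to 5 d.p.)
v1: (-2,-5) → rotate → (-2.65307,-4.68628) → ×s → (-2.79046,-4.92896) → (-2.79,-4.93)
v2: (3.5,-2) → rotate → (3.19986,-2.45172) → ×s → (3.36556,-2.57868) → (3.37,-2.58)
v3: (5,4.5) → rotate → (5.55880,3.78811) → ×s → (5.84666,3.98428) → (5.85,3.98)
v4: (0.5,4.5) → rotate → (1.09952,4.39216) → ×s → (1.15646,4.61961) → (1.16,4.62)
v5: (-2,1) → rotate → (-1.84767,1.25942) → ×s → (-1.94335,1.32464) → (-1.94,1.32)

Cross-section at z=0.25: (-2.79,-4.93) (3.37,-2.58) (5.85,3.98) (1.16,4.62) (-1.94,1.32)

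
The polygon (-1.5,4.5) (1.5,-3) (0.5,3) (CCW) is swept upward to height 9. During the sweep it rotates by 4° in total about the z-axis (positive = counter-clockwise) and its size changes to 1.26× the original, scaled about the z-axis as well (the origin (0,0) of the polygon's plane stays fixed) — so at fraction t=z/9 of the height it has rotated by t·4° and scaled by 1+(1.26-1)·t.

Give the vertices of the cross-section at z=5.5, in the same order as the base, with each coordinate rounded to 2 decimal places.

t = z/height = 5.5/9 = 0.611111
s = 1 + (scale-1)·z/height = 1 + (1.26-1)·5.5/9 = 1.158889
θ = twist·z/height = 4°·5.5/9 = 2.4444° = 0.042664 rad
cos θ = 0.999090, sin θ = 0.042651 (intermediates below are computed at full precision and shown rounded to 5 d.p.)
v1: (-1.5,4.5) → rotate → (-1.69056,4.43193) → ×s → (-1.95917,5.13611) → (-1.96,5.14)
v2: (1.5,-3) → rotate → (1.62659,-2.93329) → ×s → (1.88503,-3.39936) → (1.89,-3.40)
v3: (0.5,3) → rotate → (0.37159,3.01860) → ×s → (0.43064,3.49822) → (0.43,3.50)

Cross-section at z=5.5: (-1.96,5.14) (1.89,-3.40) (0.43,3.50)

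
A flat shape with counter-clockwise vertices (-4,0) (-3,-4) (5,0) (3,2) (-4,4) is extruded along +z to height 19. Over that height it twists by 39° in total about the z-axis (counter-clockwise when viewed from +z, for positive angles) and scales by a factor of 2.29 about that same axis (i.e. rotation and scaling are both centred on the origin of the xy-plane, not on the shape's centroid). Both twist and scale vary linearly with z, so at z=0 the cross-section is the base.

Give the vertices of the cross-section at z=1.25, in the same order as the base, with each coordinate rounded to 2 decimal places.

Cross-section at z=1.25: (-4.34,-0.19) (-3.06,-4.48) (5.42,0.24) (3.15,2.31) (-4.53,4.14)

t = z/height = 1.25/19 = 0.0657895
s = 1 + (scale-1)·z/height = 1 + (2.29-1)·1.25/19 = 1.084868
θ = twist·z/height = 39°·1.25/19 = 2.5658° = 0.044781 rad
cos θ = 0.998997, sin θ = 0.044767 (intermediates below are computed at full precision and shown rounded to 5 d.p.)
v1: (-4,0) → rotate → (-3.99599,-0.17907) → ×s → (-4.33512,-0.19426) → (-4.34,-0.19)
v2: (-3,-4) → rotate → (-2.81793,-4.13029) → ×s → (-3.05708,-4.48082) → (-3.06,-4.48)
v3: (5,0) → rotate → (4.99499,0.22383) → ×s → (5.41890,0.24283) → (5.42,0.24)
v4: (3,2) → rotate → (2.90746,2.13229) → ×s → (3.15421,2.31326) → (3.15,2.31)
v5: (-4,4) → rotate → (-4.17506,3.81692) → ×s → (-4.52939,4.14086) → (-4.53,4.14)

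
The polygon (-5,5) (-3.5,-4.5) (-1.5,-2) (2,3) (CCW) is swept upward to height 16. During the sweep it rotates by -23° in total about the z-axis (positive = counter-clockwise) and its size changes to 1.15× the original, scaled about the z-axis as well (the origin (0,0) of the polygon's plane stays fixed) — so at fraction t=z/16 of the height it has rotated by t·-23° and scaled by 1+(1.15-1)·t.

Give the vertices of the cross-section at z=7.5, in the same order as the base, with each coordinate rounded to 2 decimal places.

Cross-section at z=7.5: (-4.26,6.26) (-4.58,-4.03) (-1.98,-1.80) (2.70,2.75)

t = z/height = 7.5/16 = 0.46875
s = 1 + (scale-1)·z/height = 1 + (1.15-1)·7.5/16 = 1.070313
θ = twist·z/height = -23°·7.5/16 = -10.7813° = -0.188168 rad
cos θ = 0.982349, sin θ = -0.187060 (intermediates below are computed at full precision and shown rounded to 5 d.p.)
v1: (-5,5) → rotate → (-3.97644,5.84704) → ×s → (-4.25604,6.25816) → (-4.26,6.26)
v2: (-3.5,-4.5) → rotate → (-4.27999,-3.76586) → ×s → (-4.58093,-4.03065) → (-4.58,-4.03)
v3: (-1.5,-2) → rotate → (-1.84764,-1.68411) → ×s → (-1.97755,-1.80252) → (-1.98,-1.80)
v4: (2,3) → rotate → (2.52588,2.57293) → ×s → (2.70348,2.75383) → (2.70,2.75)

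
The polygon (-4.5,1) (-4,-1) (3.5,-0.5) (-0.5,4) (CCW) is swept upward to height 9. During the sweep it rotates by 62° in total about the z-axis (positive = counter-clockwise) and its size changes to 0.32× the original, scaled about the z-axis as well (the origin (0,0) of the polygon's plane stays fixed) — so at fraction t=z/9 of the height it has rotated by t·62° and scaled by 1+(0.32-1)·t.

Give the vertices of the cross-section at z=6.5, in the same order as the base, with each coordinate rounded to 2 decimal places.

t = z/height = 6.5/9 = 0.722222
s = 1 + (scale-1)·z/height = 1 + (0.32-1)·6.5/9 = 0.508889
θ = twist·z/height = 62°·6.5/9 = 44.7778° = 0.781520 rad
cos θ = 0.709844, sin θ = 0.704359 (intermediates below are computed at full precision and shown rounded to 5 d.p.)
v1: (-4.5,1) → rotate → (-3.89866,-2.45977) → ×s → (-1.98398,-1.25175) → (-1.98,-1.25)
v2: (-4,-1) → rotate → (-2.13502,-3.52728) → ×s → (-1.08649,-1.79499) → (-1.09,-1.79)
v3: (3.5,-0.5) → rotate → (2.83663,2.11033) → ×s → (1.44353,1.07393) → (1.44,1.07)
v4: (-0.5,4) → rotate → (-3.17236,2.48720) → ×s → (-1.61438,1.26571) → (-1.61,1.27)

Cross-section at z=6.5: (-1.98,-1.25) (-1.09,-1.79) (1.44,1.07) (-1.61,1.27)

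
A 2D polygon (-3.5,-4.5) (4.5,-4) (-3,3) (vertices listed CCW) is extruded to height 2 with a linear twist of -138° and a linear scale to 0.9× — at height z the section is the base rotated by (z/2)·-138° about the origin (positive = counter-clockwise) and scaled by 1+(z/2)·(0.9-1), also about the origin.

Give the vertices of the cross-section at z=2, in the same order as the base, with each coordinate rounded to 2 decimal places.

t = z/height = 2/2 = 1
s = 1 + (scale-1)·z/height = 1 + (0.9-1)·2/2 = 0.900000
θ = twist·z/height = -138°·2/2 = -138.0000° = -2.408554 rad
cos θ = -0.743145, sin θ = -0.669131 (intermediates below are computed at full precision and shown rounded to 5 d.p.)
v1: (-3.5,-4.5) → rotate → (-0.41008,5.68611) → ×s → (-0.36907,5.11750) → (-0.37,5.12)
v2: (4.5,-4) → rotate → (-6.02067,-0.03851) → ×s → (-5.41861,-0.03466) → (-5.42,-0.03)
v3: (-3,3) → rotate → (4.23683,-0.22204) → ×s → (3.81314,-0.19984) → (3.81,-0.20)

Cross-section at z=2: (-0.37,5.12) (-5.42,-0.03) (3.81,-0.20)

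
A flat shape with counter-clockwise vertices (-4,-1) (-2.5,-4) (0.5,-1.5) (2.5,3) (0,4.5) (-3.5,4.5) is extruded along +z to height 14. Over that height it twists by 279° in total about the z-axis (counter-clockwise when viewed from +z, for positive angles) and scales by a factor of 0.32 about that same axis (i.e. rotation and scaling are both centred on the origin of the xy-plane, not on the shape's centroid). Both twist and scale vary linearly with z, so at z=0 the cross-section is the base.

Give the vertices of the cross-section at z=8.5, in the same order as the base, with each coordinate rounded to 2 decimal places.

Cross-section at z=8.5: (2.42,0.14) (1.88,2.04) (-0.13,0.92) (-1.77,-1.46) (-0.49,-2.60) (1.53,-2.98)

t = z/height = 8.5/14 = 0.607143
s = 1 + (scale-1)·z/height = 1 + (0.32-1)·8.5/14 = 0.587143
θ = twist·z/height = 279°·8.5/14 = 169.3929° = 2.956463 rad
cos θ = -0.982912, sin θ = 0.184074 (intermediates below are computed at full precision and shown rounded to 5 d.p.)
v1: (-4,-1) → rotate → (4.11572,0.24662) → ×s → (2.41652,0.14480) → (2.42,0.14)
v2: (-2.5,-4) → rotate → (3.19358,3.47146) → ×s → (1.87509,2.03825) → (1.88,2.04)
v3: (0.5,-1.5) → rotate → (-0.21535,1.56641) → ×s → (-0.12644,0.91970) → (-0.13,0.92)
v4: (2.5,3) → rotate → (-3.00950,-2.48855) → ×s → (-1.76701,-1.46114) → (-1.77,-1.46)
v5: (0,4.5) → rotate → (-0.82833,-4.42311) → ×s → (-0.48635,-2.59700) → (-0.49,-2.60)
v6: (-3.5,4.5) → rotate → (2.61186,-5.06736) → ×s → (1.53354,-2.97527) → (1.53,-2.98)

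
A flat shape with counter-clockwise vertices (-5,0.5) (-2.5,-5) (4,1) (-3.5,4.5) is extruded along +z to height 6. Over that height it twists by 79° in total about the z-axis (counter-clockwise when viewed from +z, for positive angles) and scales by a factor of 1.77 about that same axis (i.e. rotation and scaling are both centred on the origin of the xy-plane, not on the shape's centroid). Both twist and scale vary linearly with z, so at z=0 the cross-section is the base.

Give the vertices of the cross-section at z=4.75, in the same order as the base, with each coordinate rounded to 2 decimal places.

t = z/height = 4.75/6 = 0.791667
s = 1 + (scale-1)·z/height = 1 + (1.77-1)·4.75/6 = 1.609583
θ = twist·z/height = 79°·4.75/6 = 62.5417° = 1.091558 rad
cos θ = 0.461103, sin θ = 0.887346 (intermediates below are computed at full precision and shown rounded to 5 d.p.)
v1: (-5,0.5) → rotate → (-2.74919,-4.20618) → ×s → (-4.42505,-6.77020) → (-4.43,-6.77)
v2: (-2.5,-5) → rotate → (3.28397,-4.52388) → ×s → (5.28583,-7.28157) → (5.29,-7.28)
v3: (4,1) → rotate → (0.95707,4.01049) → ×s → (1.54048,6.45522) → (1.54,6.46)
v4: (-3.5,4.5) → rotate → (-5.60692,-1.03075) → ×s → (-9.02481,-1.65907) → (-9.02,-1.66)

Cross-section at z=4.75: (-4.43,-6.77) (5.29,-7.28) (1.54,6.46) (-9.02,-1.66)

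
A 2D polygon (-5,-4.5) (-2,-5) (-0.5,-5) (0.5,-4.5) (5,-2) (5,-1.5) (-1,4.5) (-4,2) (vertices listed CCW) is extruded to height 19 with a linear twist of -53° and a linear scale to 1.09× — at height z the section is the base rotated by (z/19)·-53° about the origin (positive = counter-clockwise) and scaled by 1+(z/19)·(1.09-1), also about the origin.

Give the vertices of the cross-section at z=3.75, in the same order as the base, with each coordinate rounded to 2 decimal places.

t = z/height = 3.75/19 = 0.197368
s = 1 + (scale-1)·z/height = 1 + (1.09-1)·3.75/19 = 1.017763
θ = twist·z/height = -53°·3.75/19 = -10.4605° = -0.182571 rad
cos θ = 0.983380, sin θ = -0.181558 (intermediates below are computed at full precision and shown rounded to 5 d.p.)
v1: (-5,-4.5) → rotate → (-5.73391,-3.51742) → ×s → (-5.83576,-3.57990) → (-5.84,-3.58)
v2: (-2,-5) → rotate → (-2.87455,-4.55378) → ×s → (-2.92561,-4.63467) → (-2.93,-4.63)
v3: (-0.5,-5) → rotate → (-1.39948,-4.82612) → ×s → (-1.42434,-4.91185) → (-1.42,-4.91)
v4: (0.5,-4.5) → rotate → (-0.32532,-4.51599) → ×s → (-0.33110,-4.59621) → (-0.33,-4.60)
v5: (5,-2) → rotate → (4.55378,-2.87455) → ×s → (4.63467,-2.92561) → (4.63,-2.93)
v6: (5,-1.5) → rotate → (4.64456,-2.38286) → ×s → (4.72707,-2.42519) → (4.73,-2.43)
v7: (-1,4.5) → rotate → (-0.16637,4.60677) → ×s → (-0.16932,4.68860) → (-0.17,4.69)
v8: (-4,2) → rotate → (-3.57040,2.69299) → ×s → (-3.63383,2.74083) → (-3.63,2.74)

Cross-section at z=3.75: (-5.84,-3.58) (-2.93,-4.63) (-1.42,-4.91) (-0.33,-4.60) (4.63,-2.93) (4.73,-2.43) (-0.17,4.69) (-3.63,2.74)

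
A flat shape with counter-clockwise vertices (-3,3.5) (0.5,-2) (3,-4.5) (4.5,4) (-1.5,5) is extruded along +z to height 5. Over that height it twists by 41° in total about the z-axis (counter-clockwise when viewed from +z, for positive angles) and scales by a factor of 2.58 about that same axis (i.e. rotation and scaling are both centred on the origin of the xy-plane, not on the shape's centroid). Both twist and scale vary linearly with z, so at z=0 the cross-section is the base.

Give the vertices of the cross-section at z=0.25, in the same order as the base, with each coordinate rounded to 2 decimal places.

t = z/height = 0.25/5 = 0.05
s = 1 + (scale-1)·z/height = 1 + (2.58-1)·0.25/5 = 1.079000
θ = twist·z/height = 41°·0.25/5 = 2.0500° = 0.035779 rad
cos θ = 0.999360, sin θ = 0.035772 (intermediates below are computed at full precision and shown rounded to 5 d.p.)
v1: (-3,3.5) → rotate → (-3.12328,3.39045) → ×s → (-3.37002,3.65829) → (-3.37,3.66)
v2: (0.5,-2) → rotate → (0.57122,-1.98083) → ×s → (0.61635,-2.13732) → (0.62,-2.14)
v3: (3,-4.5) → rotate → (3.15905,-4.38981) → ×s → (3.40862,-4.73660) → (3.41,-4.74)
v4: (4.5,4) → rotate → (4.35403,4.15841) → ×s → (4.69800,4.48693) → (4.70,4.49)
v5: (-1.5,5) → rotate → (-1.67790,4.94314) → ×s → (-1.81045,5.33365) → (-1.81,5.33)

Cross-section at z=0.25: (-3.37,3.66) (0.62,-2.14) (3.41,-4.74) (4.70,4.49) (-1.81,5.33)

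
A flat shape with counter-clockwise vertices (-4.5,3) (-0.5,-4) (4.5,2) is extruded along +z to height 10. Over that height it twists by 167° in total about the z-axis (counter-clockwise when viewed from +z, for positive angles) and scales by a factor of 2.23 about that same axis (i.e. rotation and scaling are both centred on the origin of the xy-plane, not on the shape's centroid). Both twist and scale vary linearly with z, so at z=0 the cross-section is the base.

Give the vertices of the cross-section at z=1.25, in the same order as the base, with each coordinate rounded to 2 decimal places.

Cross-section at z=1.25: (-6.08,1.38) (1.11,-4.52) (4.03,4.01)

t = z/height = 1.25/10 = 0.125
s = 1 + (scale-1)·z/height = 1 + (2.23-1)·1.25/10 = 1.153750
θ = twist·z/height = 167°·1.25/10 = 20.8750° = 0.364337 rad
cos θ = 0.934360, sin θ = 0.356330 (intermediates below are computed at full precision and shown rounded to 5 d.p.)
v1: (-4.5,3) → rotate → (-5.27361,1.19959) → ×s → (-6.08443,1.38403) → (-6.08,1.38)
v2: (-0.5,-4) → rotate → (0.95814,-3.91561) → ×s → (1.10546,-4.51763) → (1.11,-4.52)
v3: (4.5,2) → rotate → (3.49196,3.47221) → ×s → (4.02885,4.00606) → (4.03,4.01)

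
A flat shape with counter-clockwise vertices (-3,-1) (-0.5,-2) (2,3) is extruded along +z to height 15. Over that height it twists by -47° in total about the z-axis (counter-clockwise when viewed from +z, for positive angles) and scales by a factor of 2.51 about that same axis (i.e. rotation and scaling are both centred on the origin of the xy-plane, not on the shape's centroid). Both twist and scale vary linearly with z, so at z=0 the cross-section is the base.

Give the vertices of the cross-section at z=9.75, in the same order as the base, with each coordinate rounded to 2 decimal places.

t = z/height = 9.75/15 = 0.65
s = 1 + (scale-1)·z/height = 1 + (2.51-1)·9.75/15 = 1.981500
θ = twist·z/height = -47°·9.75/15 = -30.5500° = -0.533198 rad
cos θ = 0.861186, sin θ = -0.508290 (intermediates below are computed at full precision and shown rounded to 5 d.p.)
v1: (-3,-1) → rotate → (-3.09185,0.66368) → ×s → (-6.12650,1.31509) → (-6.13,1.32)
v2: (-0.5,-2) → rotate → (-1.44717,-1.46823) → ×s → (-2.86757,-2.90929) → (-2.87,-2.91)
v3: (2,3) → rotate → (3.24724,1.56698) → ×s → (6.43441,3.10497) → (6.43,3.10)

Cross-section at z=9.75: (-6.13,1.32) (-2.87,-2.91) (6.43,3.10)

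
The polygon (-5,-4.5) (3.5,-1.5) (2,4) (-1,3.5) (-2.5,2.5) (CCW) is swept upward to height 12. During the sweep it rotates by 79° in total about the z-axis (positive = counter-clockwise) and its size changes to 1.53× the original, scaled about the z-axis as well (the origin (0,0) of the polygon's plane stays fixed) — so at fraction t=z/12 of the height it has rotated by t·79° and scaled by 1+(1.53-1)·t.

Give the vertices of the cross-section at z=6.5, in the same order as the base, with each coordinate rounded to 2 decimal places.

t = z/height = 6.5/12 = 0.541667
s = 1 + (scale-1)·z/height = 1 + (1.53-1)·6.5/12 = 1.287083
θ = twist·z/height = 79°·6.5/12 = 42.7917° = 0.746855 rad
cos θ = 0.733829, sin θ = 0.679335 (intermediates below are computed at full precision and shown rounded to 5 d.p.)
v1: (-5,-4.5) → rotate → (-0.61214,-6.69890) → ×s → (-0.78787,-8.62205) → (-0.79,-8.62)
v2: (3.5,-1.5) → rotate → (3.58740,1.27693) → ×s → (4.61729,1.64351) → (4.62,1.64)
v3: (2,4) → rotate → (-1.24968,4.29398) → ×s → (-1.60844,5.52672) → (-1.61,5.53)
v4: (-1,3.5) → rotate → (-3.11150,1.88907) → ×s → (-4.00476,2.43139) → (-4.00,2.43)
v5: (-2.5,2.5) → rotate → (-3.53291,0.13624) → ×s → (-4.54715,0.17535) → (-4.55,0.18)

Cross-section at z=6.5: (-0.79,-8.62) (4.62,1.64) (-1.61,5.53) (-4.00,2.43) (-4.55,0.18)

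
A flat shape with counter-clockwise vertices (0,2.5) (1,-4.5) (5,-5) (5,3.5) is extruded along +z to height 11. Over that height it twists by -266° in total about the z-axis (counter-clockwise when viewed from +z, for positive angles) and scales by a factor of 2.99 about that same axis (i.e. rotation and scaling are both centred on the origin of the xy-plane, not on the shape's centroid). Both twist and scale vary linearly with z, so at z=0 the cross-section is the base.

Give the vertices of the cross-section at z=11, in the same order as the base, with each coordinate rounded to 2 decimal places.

t = z/height = 11/11 = 1
s = 1 + (scale-1)·z/height = 1 + (2.99-1)·11/11 = 2.990000
θ = twist·z/height = -266°·11/11 = -266.0000° = -4.642576 rad
cos θ = -0.069756, sin θ = 0.997564 (intermediates below are computed at full precision and shown rounded to 5 d.p.)
v1: (0,2.5) → rotate → (-2.49391,-0.17439) → ×s → (-7.45679,-0.52143) → (-7.46,-0.52)
v2: (1,-4.5) → rotate → (4.41928,1.31147) → ×s → (13.21365,3.92129) → (13.21,3.92)
v3: (5,-5) → rotate → (4.63904,5.33660) → ×s → (13.87072,15.95644) → (13.87,15.96)
v4: (5,3.5) → rotate → (-3.84026,4.74367) → ×s → (-11.48237,14.18358) → (-11.48,14.18)

Cross-section at z=11: (-7.46,-0.52) (13.21,3.92) (13.87,15.96) (-11.48,14.18)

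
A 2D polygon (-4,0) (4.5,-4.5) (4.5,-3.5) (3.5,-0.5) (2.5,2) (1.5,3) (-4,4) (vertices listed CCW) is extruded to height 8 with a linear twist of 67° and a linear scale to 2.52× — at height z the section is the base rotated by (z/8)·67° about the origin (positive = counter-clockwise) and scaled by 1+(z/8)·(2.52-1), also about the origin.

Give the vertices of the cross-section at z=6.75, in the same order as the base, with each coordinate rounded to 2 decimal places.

Cross-section at z=6.75: (-5.04,-7.62) (14.23,2.90) (12.33,4.16) (5.36,6.03) (-0.66,7.28) (-3.82,6.63) (-12.65,-2.58)

t = z/height = 6.75/8 = 0.84375
s = 1 + (scale-1)·z/height = 1 + (2.52-1)·6.75/8 = 2.282500
θ = twist·z/height = 67°·6.75/8 = 56.5313° = 0.986656 rad
cos θ = 0.551482, sin θ = 0.834187 (intermediates below are computed at full precision and shown rounded to 5 d.p.)
v1: (-4,0) → rotate → (-2.20593,-3.33675) → ×s → (-5.03503,-7.61612) → (-5.04,-7.62)
v2: (4.5,-4.5) → rotate → (6.23551,1.27217) → ×s → (14.23255,2.90373) → (14.23,2.90)
v3: (4.5,-3.5) → rotate → (5.40132,1.82365) → ×s → (12.32852,4.16249) → (12.33,4.16)
v4: (3.5,-0.5) → rotate → (2.34728,2.64391) → ×s → (5.35767,6.03473) → (5.36,6.03)
v5: (2.5,2) → rotate → (-0.28967,3.18843) → ×s → (-0.66117,7.27759) → (-0.66,7.28)
v6: (1.5,3) → rotate → (-1.67534,2.90573) → ×s → (-3.82396,6.63232) → (-3.82,6.63)
v7: (-4,4) → rotate → (-5.54268,-1.13082) → ×s → (-12.65116,-2.58109) → (-12.65,-2.58)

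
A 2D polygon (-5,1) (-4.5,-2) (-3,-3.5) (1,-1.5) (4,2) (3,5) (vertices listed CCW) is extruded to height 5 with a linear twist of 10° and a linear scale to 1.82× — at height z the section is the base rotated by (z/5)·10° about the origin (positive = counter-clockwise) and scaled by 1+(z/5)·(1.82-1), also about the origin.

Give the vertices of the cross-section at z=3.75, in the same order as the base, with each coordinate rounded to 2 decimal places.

Cross-section at z=3.75: (-8.22,0.55) (-6.78,-4.15) (-4.07,-6.24) (1.92,-2.19) (5.98,4.05) (3.75,8.64)

t = z/height = 3.75/5 = 0.75
s = 1 + (scale-1)·z/height = 1 + (1.82-1)·3.75/5 = 1.615000
θ = twist·z/height = 10°·3.75/5 = 7.5000° = 0.130900 rad
cos θ = 0.991445, sin θ = 0.130526 (intermediates below are computed at full precision and shown rounded to 5 d.p.)
v1: (-5,1) → rotate → (-5.08775,0.33881) → ×s → (-8.21672,0.54718) → (-8.22,0.55)
v2: (-4.5,-2) → rotate → (-4.20045,-2.57026) → ×s → (-6.78373,-4.15097) → (-6.78,-4.15)
v3: (-3,-3.5) → rotate → (-2.51749,-3.86164) → ×s → (-4.06575,-6.23654) → (-4.07,-6.24)
v4: (1,-1.5) → rotate → (1.18723,-1.35664) → ×s → (1.91738,-2.19098) → (1.92,-2.19)
v5: (4,2) → rotate → (3.70473,2.50499) → ×s → (5.98313,4.04557) → (5.98,4.05)
v6: (3,5) → rotate → (2.32170,5.34880) → ×s → (3.74955,8.63832) → (3.75,8.64)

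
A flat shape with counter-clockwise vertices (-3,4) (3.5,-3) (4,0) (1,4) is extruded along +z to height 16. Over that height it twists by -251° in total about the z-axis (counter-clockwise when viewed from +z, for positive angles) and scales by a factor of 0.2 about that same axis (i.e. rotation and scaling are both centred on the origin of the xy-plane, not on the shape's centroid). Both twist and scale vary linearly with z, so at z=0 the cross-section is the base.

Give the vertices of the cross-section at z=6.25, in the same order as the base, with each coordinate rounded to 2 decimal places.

Cross-section at z=6.25: (3.01,1.66) (-2.38,-2.09) (-0.38,-2.72) (2.63,-1.07)

t = z/height = 6.25/16 = 0.390625
s = 1 + (scale-1)·z/height = 1 + (0.2-1)·6.25/16 = 0.687500
θ = twist·z/height = -251°·6.25/16 = -98.0469° = -1.711241 rad
cos θ = -0.139983, sin θ = -0.990154 (intermediates below are computed at full precision and shown rounded to 5 d.p.)
v1: (-3,4) → rotate → (4.38057,2.41053) → ×s → (3.01164,1.65724) → (3.01,1.66)
v2: (3.5,-3) → rotate → (-3.46040,-3.04559) → ×s → (-2.37903,-2.09384) → (-2.38,-2.09)
v3: (4,0) → rotate → (-0.55993,-3.96062) → ×s → (-0.38495,-2.72292) → (-0.38,-2.72)
v4: (1,4) → rotate → (3.82063,-1.55009) → ×s → (2.62668,-1.06568) → (2.63,-1.07)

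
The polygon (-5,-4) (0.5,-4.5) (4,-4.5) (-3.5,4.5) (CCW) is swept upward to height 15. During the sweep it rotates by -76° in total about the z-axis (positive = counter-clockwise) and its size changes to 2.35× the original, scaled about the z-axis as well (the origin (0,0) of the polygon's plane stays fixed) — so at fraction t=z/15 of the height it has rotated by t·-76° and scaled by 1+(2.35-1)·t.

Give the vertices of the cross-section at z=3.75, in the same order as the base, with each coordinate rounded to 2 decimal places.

t = z/height = 3.75/15 = 0.25
s = 1 + (scale-1)·z/height = 1 + (2.35-1)·3.75/15 = 1.337500
θ = twist·z/height = -76°·3.75/15 = -19.0000° = -0.331613 rad
cos θ = 0.945519, sin θ = -0.325568 (intermediates below are computed at full precision and shown rounded to 5 d.p.)
v1: (-5,-4) → rotate → (-6.02987,-2.15423) → ×s → (-8.06495,-2.88129) → (-8.06,-2.88)
v2: (0.5,-4.5) → rotate → (-0.99230,-4.41762) → ×s → (-1.32720,-5.90856) → (-1.33,-5.91)
v3: (4,-4.5) → rotate → (2.31702,-5.55711) → ×s → (3.09901,-7.43263) → (3.10,-7.43)
v4: (-3.5,4.5) → rotate → (-1.84426,5.39432) → ×s → (-2.46670,7.21491) → (-2.47,7.21)

Cross-section at z=3.75: (-8.06,-2.88) (-1.33,-5.91) (3.10,-7.43) (-2.47,7.21)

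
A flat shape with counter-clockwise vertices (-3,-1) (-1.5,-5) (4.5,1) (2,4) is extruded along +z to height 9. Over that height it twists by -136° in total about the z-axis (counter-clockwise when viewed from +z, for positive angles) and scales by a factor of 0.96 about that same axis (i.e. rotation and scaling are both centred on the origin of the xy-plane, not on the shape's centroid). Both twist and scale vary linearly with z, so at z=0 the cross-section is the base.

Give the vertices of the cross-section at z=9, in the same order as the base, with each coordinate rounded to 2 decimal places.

t = z/height = 9/9 = 1
s = 1 + (scale-1)·z/height = 1 + (0.96-1)·9/9 = 0.960000
θ = twist·z/height = -136°·9/9 = -136.0000° = -2.373648 rad
cos θ = -0.719340, sin θ = -0.694658 (intermediates below are computed at full precision and shown rounded to 5 d.p.)
v1: (-3,-1) → rotate → (1.46336,2.80331) → ×s → (1.40483,2.69118) → (1.40,2.69)
v2: (-1.5,-5) → rotate → (-2.39428,4.63869) → ×s → (-2.29851,4.45314) → (-2.30,4.45)
v3: (4.5,1) → rotate → (-2.54237,-3.84530) → ×s → (-2.44068,-3.69149) → (-2.44,-3.69)
v4: (2,4) → rotate → (1.33995,-4.26668) → ×s → (1.28636,-4.09601) → (1.29,-4.10)

Cross-section at z=9: (1.40,2.69) (-2.30,4.45) (-2.44,-3.69) (1.29,-4.10)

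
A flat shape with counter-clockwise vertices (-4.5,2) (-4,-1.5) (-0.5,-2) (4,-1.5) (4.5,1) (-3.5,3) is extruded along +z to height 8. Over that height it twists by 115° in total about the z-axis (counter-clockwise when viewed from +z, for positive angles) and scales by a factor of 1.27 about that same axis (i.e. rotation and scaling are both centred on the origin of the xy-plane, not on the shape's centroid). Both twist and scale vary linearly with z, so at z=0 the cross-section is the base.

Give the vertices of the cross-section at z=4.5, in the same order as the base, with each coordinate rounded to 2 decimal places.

t = z/height = 4.5/8 = 0.5625
s = 1 + (scale-1)·z/height = 1 + (1.27-1)·4.5/8 = 1.151875
θ = twist·z/height = 115°·4.5/8 = 64.6875° = 1.129010 rad
cos θ = 0.427555, sin θ = 0.903989 (intermediates below are computed at full precision and shown rounded to 5 d.p.)
v1: (-4.5,2) → rotate → (-3.73198,-3.21284) → ×s → (-4.29877,-3.70079) → (-4.30,-3.70)
v2: (-4,-1.5) → rotate → (-0.35424,-4.25729) → ×s → (-0.40804,-4.90387) → (-0.41,-4.90)
v3: (-0.5,-2) → rotate → (1.59420,-1.30710) → ×s → (1.83632,-1.50562) → (1.84,-1.51)
v4: (4,-1.5) → rotate → (3.06620,2.97462) → ×s → (3.53188,3.42640) → (3.53,3.43)
v5: (4.5,1) → rotate → (1.02001,4.49551) → ×s → (1.17492,5.17826) → (1.17,5.18)
v6: (-3.5,3) → rotate → (-4.20841,-1.88130) → ×s → (-4.84756,-2.16702) → (-4.85,-2.17)

Cross-section at z=4.5: (-4.30,-3.70) (-0.41,-4.90) (1.84,-1.51) (3.53,3.43) (1.17,5.18) (-4.85,-2.17)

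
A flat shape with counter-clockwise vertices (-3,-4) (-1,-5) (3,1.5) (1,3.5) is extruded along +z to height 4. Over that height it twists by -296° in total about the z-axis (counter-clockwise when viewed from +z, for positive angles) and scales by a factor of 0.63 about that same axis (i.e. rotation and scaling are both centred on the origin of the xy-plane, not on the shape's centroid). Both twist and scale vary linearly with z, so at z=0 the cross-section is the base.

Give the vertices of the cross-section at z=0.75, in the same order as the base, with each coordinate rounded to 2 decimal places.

Cross-section at z=0.75: (-4.65,0.19) (-4.36,-1.87) (2.73,-1.51) (3.21,1.08)

t = z/height = 0.75/4 = 0.1875
s = 1 + (scale-1)·z/height = 1 + (0.63-1)·0.75/4 = 0.930625
θ = twist·z/height = -296°·0.75/4 = -55.5000° = -0.968658 rad
cos θ = 0.566406, sin θ = -0.824126 (intermediates below are computed at full precision and shown rounded to 5 d.p.)
v1: (-3,-4) → rotate → (-4.99572,0.20675) → ×s → (-4.64915,0.19241) → (-4.65,0.19)
v2: (-1,-5) → rotate → (-4.68704,-2.00790) → ×s → (-4.36187,-1.86861) → (-4.36,-1.87)
v3: (3,1.5) → rotate → (2.93541,-1.62277) → ×s → (2.73176,-1.51019) → (2.73,-1.51)
v4: (1,3.5) → rotate → (3.45085,1.15830) → ×s → (3.21145,1.07794) → (3.21,1.08)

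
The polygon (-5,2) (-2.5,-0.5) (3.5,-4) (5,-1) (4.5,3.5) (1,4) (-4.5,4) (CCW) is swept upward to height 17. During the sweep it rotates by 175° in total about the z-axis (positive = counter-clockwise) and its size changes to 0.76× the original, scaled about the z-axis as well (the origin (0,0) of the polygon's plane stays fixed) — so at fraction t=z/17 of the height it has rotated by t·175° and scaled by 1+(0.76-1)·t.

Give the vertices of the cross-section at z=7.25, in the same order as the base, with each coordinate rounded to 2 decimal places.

t = z/height = 7.25/17 = 0.426471
s = 1 + (scale-1)·z/height = 1 + (0.76-1)·7.25/17 = 0.897647
θ = twist·z/height = 175°·7.25/17 = 74.6324° = 1.302580 rad
cos θ = 0.265012, sin θ = 0.964245 (intermediates below are computed at full precision and shown rounded to 5 d.p.)
v1: (-5,2) → rotate → (-3.25355,-4.29120) → ×s → (-2.92054,-3.85199) → (-2.92,-3.85)
v2: (-2.5,-0.5) → rotate → (-0.18041,-2.54312) → ×s → (-0.16194,-2.28282) → (-0.16,-2.28)
v3: (3.5,-4) → rotate → (4.78452,2.31481) → ×s → (4.29481,2.07788) → (4.29,2.08)
v4: (5,-1) → rotate → (2.28930,4.55621) → ×s → (2.05499,4.08987) → (2.05,4.09)
v5: (4.5,3.5) → rotate → (-2.18231,5.26664) → ×s → (-1.95894,4.72759) → (-1.96,4.73)
v6: (1,4) → rotate → (-3.59197,2.02429) → ×s → (-3.22432,1.81710) → (-3.22,1.82)
v7: (-4.5,4) → rotate → (-5.04953,-3.27906) → ×s → (-4.53270,-2.94344) → (-4.53,-2.94)

Cross-section at z=7.25: (-2.92,-3.85) (-0.16,-2.28) (4.29,2.08) (2.05,4.09) (-1.96,4.73) (-3.22,1.82) (-4.53,-2.94)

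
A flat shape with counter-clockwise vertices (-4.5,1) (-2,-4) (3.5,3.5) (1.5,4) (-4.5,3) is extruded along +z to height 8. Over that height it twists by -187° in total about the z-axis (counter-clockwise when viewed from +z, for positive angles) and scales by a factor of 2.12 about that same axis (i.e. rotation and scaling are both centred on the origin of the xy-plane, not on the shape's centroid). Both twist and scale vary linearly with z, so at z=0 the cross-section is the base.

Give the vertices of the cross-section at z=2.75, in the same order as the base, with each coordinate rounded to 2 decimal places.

t = z/height = 2.75/8 = 0.34375
s = 1 + (scale-1)·z/height = 1 + (2.12-1)·2.75/8 = 1.385000
θ = twist·z/height = -187°·2.75/8 = -64.2813° = -1.121919 rad
cos θ = 0.433954, sin θ = -0.900935 (intermediates below are computed at full precision and shown rounded to 5 d.p.)
v1: (-4.5,1) → rotate → (-1.05186,4.48816) → ×s → (-1.45682,6.21610) → (-1.46,6.22)
v2: (-2,-4) → rotate → (-4.47165,0.06605) → ×s → (-6.19323,0.09149) → (-6.19,0.09)
v3: (3.5,3.5) → rotate → (4.67211,-1.63443) → ×s → (6.47087,-2.26369) → (6.47,-2.26)
v4: (1.5,4) → rotate → (4.25467,0.38441) → ×s → (5.89272,0.53241) → (5.89,0.53)
v5: (-4.5,3) → rotate → (0.75001,5.35607) → ×s → (1.03877,7.41816) → (1.04,7.42)

Cross-section at z=2.75: (-1.46,6.22) (-6.19,0.09) (6.47,-2.26) (5.89,0.53) (1.04,7.42)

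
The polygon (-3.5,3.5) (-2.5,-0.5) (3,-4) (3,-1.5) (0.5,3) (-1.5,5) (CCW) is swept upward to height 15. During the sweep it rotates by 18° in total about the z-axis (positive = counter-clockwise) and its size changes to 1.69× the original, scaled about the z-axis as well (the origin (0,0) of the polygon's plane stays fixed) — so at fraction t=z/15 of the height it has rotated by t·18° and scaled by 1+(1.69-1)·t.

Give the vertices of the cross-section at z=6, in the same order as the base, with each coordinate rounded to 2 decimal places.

t = z/height = 6/15 = 0.4
s = 1 + (scale-1)·z/height = 1 + (1.69-1)·6/15 = 1.276000
θ = twist·z/height = 18°·6/15 = 7.2000° = 0.125664 rad
cos θ = 0.992115, sin θ = 0.125333 (intermediates below are computed at full precision and shown rounded to 5 d.p.)
v1: (-3.5,3.5) → rotate → (-3.91107,3.03374) → ×s → (-4.99052,3.87105) → (-4.99,3.87)
v2: (-2.5,-0.5) → rotate → (-2.41762,-0.80939) → ×s → (-3.08488,-1.03278) → (-3.08,-1.03)
v3: (3,-4) → rotate → (3.47768,-3.59246) → ×s → (4.43752,-4.58398) → (4.44,-4.58)
v4: (3,-1.5) → rotate → (3.16434,-1.11217) → ×s → (4.03770,-1.41913) → (4.04,-1.42)
v5: (0.5,3) → rotate → (0.12006,3.03901) → ×s → (0.15319,3.87778) → (0.15,3.88)
v6: (-1.5,5) → rotate → (-2.11484,4.77257) → ×s → (-2.69853,6.08980) → (-2.70,6.09)

Cross-section at z=6: (-4.99,3.87) (-3.08,-1.03) (4.44,-4.58) (4.04,-1.42) (0.15,3.88) (-2.70,6.09)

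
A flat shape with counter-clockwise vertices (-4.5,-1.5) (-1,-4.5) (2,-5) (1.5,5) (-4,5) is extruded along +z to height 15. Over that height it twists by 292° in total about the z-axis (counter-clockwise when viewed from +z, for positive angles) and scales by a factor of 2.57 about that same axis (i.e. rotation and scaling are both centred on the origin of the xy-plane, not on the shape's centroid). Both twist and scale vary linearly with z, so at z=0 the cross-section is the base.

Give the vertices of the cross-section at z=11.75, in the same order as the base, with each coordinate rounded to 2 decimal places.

t = z/height = 11.75/15 = 0.783333
s = 1 + (scale-1)·z/height = 1 + (2.57-1)·11.75/15 = 2.229833
θ = twist·z/height = 292°·11.75/15 = 228.7333° = 3.992150 rad
cos θ = -0.659564, sin θ = -0.751648 (intermediates below are computed at full precision and shown rounded to 5 d.p.)
v1: (-4.5,-1.5) → rotate → (1.84057,4.37176) → ×s → (4.10416,9.74830) → (4.10,9.75)
v2: (-1,-4.5) → rotate → (-2.72285,3.71969) → ×s → (-6.07150,8.29428) → (-6.07,8.29)
v3: (2,-5) → rotate → (-5.07737,1.79453) → ×s → (-11.32169,4.00149) → (-11.32,4.00)
v4: (1.5,5) → rotate → (2.76889,-4.42529) → ×s → (6.17417,-9.86767) → (6.17,-9.87)
v5: (-4,5) → rotate → (6.39650,-0.29123) → ×s → (14.26312,-0.64940) → (14.26,-0.65)

Cross-section at z=11.75: (4.10,9.75) (-6.07,8.29) (-11.32,4.00) (6.17,-9.87) (14.26,-0.65)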